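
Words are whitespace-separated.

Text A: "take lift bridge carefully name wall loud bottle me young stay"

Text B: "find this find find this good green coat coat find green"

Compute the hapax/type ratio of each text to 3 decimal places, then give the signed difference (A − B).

0.800

A: hapax=11, V=11, ratio=1.000
B: hapax=1, V=5, ratio=0.200
Difference = 1.000 − 0.200 = 0.800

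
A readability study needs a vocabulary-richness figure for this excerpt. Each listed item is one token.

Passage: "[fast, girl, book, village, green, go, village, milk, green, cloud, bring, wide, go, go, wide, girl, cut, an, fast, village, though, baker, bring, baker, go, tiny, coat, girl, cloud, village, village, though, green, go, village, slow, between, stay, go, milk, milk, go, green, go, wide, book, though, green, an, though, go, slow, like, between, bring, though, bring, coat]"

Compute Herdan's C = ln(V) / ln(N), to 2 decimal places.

N = 58, V = 20.
ln(V) = 2.995732, ln(N) = 4.060443
C = 2.995732 / 4.060443 = 0.74

0.74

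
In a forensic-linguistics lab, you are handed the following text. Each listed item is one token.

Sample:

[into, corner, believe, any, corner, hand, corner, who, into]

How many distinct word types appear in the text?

Distinct types: {any, believe, corner, hand, into, who}
V = 6

6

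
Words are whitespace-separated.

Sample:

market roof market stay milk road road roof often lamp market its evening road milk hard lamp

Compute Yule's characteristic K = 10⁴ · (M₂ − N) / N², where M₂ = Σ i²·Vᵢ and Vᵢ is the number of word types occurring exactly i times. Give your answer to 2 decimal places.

Frequencies: market:3, road:3, roof:2, milk:2, lamp:2, stay:1, often:1, its:1, evening:1, hard:1
N = 17. Frequency spectrum: V_1=5, V_2=3, V_3=2
M₂ = 1²·5 + 2²·3 + 3²·2 = 35
K = 10000 × (35 − 17) / 17² = 622.84

622.84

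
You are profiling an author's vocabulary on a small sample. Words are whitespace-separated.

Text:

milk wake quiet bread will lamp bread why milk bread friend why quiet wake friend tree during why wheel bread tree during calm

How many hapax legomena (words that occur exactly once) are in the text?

Frequencies: bread:4, why:3, milk:2, wake:2, quiet:2, friend:2, tree:2, during:2, will:1, lamp:1, wheel:1, calm:1
Hapax (freq=1): calm, lamp, wheel, will

4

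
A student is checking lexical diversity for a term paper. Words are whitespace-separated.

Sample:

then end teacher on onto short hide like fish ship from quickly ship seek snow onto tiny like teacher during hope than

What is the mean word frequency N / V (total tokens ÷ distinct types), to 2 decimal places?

1.22

N = 22 tokens, V = 18 types.
Mean frequency = N / V = 22 / 18 = 1.22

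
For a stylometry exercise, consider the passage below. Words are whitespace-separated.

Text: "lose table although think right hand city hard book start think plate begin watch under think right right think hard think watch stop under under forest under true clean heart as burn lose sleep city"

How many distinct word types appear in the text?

Distinct types: {although, as, begin, book, burn, city, clean, forest, hand, hard, heart, lose, plate, right, sleep, start, stop, table, think, true, under, watch}
V = 22

22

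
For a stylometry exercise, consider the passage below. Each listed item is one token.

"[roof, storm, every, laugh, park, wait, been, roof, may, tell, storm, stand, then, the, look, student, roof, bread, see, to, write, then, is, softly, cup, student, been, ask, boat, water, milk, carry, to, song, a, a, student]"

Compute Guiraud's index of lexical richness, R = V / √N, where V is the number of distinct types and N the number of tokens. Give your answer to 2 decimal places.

N = 37, V = 28.
√N = 6.082763
R = 28 / 6.082763 = 4.60

4.60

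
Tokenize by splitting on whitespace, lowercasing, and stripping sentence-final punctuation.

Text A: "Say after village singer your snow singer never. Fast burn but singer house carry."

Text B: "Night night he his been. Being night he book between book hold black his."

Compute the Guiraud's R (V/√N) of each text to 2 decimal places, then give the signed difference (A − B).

A: V=12, N=14, R=3.21
B: V=9, N=14, R=2.41
Difference = 3.21 − 2.41 = 0.80

0.80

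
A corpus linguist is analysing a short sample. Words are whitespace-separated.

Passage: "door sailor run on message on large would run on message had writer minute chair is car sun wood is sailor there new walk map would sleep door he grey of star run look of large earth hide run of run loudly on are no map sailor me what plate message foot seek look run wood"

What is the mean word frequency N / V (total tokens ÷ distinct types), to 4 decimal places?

N = 56 tokens, V = 35 types.
Mean frequency = N / V = 56 / 35 = 1.6000

1.6000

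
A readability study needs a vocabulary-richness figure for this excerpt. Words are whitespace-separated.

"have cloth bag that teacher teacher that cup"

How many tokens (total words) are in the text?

Tokens: have, cloth, bag, that, teacher, teacher, that, cup
N = 8

8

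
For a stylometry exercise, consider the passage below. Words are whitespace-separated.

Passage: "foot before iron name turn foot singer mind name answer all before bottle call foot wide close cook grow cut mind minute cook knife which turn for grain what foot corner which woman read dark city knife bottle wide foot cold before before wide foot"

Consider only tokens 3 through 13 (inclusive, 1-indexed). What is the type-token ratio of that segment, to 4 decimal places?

Segment tokens 3–13: iron, name, turn, foot, singer, mind, name, answer, all, before, bottle
Segment N = 11, segment V = 10.
TTR = 10 / 11 = 0.9091

0.9091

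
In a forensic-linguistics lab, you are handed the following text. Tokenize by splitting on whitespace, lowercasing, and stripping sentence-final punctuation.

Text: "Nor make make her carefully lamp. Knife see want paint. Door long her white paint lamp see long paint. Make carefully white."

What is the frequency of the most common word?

Frequencies: make:3, paint:3, her:2, carefully:2, lamp:2, see:2, long:2, white:2, nor:1, knife:1, want:1, door:1
Most common: 'make' with frequency 3.

3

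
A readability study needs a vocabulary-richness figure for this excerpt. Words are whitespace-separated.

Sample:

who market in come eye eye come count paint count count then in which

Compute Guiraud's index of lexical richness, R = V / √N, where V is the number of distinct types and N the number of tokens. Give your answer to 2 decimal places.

N = 14, V = 9.
√N = 3.741657
R = 9 / 3.741657 = 2.41

2.41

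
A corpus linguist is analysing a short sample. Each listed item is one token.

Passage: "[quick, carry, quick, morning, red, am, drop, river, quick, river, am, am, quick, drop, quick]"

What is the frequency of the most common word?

Frequencies: quick:5, am:3, drop:2, river:2, carry:1, morning:1, red:1
Most common: 'quick' with frequency 5.

5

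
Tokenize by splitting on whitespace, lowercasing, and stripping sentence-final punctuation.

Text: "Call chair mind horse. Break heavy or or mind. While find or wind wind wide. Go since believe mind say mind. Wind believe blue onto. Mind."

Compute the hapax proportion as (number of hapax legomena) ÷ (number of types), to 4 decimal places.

Frequencies: mind:5, or:3, wind:3, believe:2, call:1, chair:1, horse:1, break:1, heavy:1, while:1, find:1, wide:1, go:1, since:1, say:1, blue:1, onto:1
Hapax count = 13; type count = 17.
Ratio = 13 / 17 = 0.7647

0.7647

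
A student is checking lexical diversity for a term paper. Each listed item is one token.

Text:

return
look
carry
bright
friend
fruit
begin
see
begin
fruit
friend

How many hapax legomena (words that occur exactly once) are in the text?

5

Frequencies: friend:2, fruit:2, begin:2, return:1, look:1, carry:1, bright:1, see:1
Hapax (freq=1): bright, carry, look, return, see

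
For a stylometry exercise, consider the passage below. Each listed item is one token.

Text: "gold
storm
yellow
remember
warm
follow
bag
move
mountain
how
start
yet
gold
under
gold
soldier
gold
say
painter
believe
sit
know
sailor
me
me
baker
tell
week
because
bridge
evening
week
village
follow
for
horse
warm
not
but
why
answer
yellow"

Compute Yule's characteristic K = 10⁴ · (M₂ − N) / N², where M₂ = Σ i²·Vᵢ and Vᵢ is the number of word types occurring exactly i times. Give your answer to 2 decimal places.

Frequencies: gold:4, yellow:2, warm:2, follow:2, me:2, week:2, storm:1, remember:1, bag:1, move:1, mountain:1, how:1, start:1, yet:1, under:1, soldier:1, say:1, painter:1, believe:1, sit:1, … (14 more, each freq 1)
N = 42. Frequency spectrum: V_1=28, V_2=5, V_4=1
M₂ = 1²·28 + 2²·5 + 4²·1 = 64
K = 10000 × (64 − 42) / 42² = 124.72

124.72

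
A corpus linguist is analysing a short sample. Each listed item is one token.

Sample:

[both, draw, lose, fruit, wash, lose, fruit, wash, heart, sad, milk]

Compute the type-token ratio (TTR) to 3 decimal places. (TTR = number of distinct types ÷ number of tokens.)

N = 11 tokens, V = 8 types.
TTR = V / N = 8 / 11 = 0.727

0.727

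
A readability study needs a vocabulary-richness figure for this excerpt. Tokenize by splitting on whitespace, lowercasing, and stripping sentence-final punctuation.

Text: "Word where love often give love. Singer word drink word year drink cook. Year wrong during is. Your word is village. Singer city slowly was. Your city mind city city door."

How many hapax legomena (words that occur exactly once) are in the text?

Frequencies: word:4, city:4, love:2, singer:2, drink:2, year:2, is:2, your:2, where:1, often:1, give:1, cook:1, wrong:1, during:1, village:1, slowly:1, was:1, mind:1, door:1
Hapax (freq=1): cook, door, during, give, mind, often, slowly, village, was, where, wrong

11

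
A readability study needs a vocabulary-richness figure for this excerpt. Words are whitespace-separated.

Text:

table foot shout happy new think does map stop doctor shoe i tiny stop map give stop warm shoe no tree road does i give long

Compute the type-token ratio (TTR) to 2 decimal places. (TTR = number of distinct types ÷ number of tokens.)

N = 26 tokens, V = 19 types.
TTR = V / N = 19 / 26 = 0.73

0.73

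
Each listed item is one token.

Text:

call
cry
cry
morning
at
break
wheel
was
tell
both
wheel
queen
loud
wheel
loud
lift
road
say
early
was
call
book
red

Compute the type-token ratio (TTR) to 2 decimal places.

N = 23 tokens, V = 17 types.
TTR = V / N = 17 / 23 = 0.74

0.74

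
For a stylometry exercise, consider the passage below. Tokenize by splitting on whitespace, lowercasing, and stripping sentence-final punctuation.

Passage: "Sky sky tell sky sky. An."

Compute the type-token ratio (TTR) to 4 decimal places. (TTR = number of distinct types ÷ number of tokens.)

0.5000

N = 6 tokens, V = 3 types.
TTR = V / N = 3 / 6 = 0.5000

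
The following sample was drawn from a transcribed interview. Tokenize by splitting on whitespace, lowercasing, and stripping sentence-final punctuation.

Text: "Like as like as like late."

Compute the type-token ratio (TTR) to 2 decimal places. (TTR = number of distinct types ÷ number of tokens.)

0.50

N = 6 tokens, V = 3 types.
TTR = V / N = 3 / 6 = 0.50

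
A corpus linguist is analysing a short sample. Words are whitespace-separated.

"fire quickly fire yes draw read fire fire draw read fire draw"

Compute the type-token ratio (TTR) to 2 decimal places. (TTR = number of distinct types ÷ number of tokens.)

N = 12 tokens, V = 5 types.
TTR = V / N = 5 / 12 = 0.42

0.42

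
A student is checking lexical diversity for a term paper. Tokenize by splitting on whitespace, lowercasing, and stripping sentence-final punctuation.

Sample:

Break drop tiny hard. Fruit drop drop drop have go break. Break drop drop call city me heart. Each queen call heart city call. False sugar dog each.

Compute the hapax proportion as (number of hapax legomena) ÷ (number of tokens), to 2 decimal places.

0.36

Frequencies: drop:6, break:3, call:3, city:2, heart:2, each:2, tiny:1, hard:1, fruit:1, have:1, go:1, me:1, queen:1, false:1, sugar:1, dog:1
Hapax count = 10; token count = 28.
Ratio = 10 / 28 = 0.36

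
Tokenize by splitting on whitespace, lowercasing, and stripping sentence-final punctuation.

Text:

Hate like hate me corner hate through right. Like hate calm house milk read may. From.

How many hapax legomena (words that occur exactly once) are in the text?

10

Frequencies: hate:4, like:2, me:1, corner:1, through:1, right:1, calm:1, house:1, milk:1, read:1, may:1, from:1
Hapax (freq=1): calm, corner, from, house, may, me, milk, read, right, through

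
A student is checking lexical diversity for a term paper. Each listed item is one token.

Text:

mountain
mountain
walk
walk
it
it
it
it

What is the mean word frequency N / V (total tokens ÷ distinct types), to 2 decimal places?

2.67

N = 8 tokens, V = 3 types.
Mean frequency = N / V = 8 / 3 = 2.67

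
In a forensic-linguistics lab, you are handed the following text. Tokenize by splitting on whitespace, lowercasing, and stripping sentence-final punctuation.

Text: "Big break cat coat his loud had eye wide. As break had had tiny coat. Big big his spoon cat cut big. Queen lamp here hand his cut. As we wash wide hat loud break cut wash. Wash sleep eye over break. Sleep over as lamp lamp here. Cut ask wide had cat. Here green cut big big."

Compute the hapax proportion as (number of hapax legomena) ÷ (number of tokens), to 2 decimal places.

0.14

Frequencies: big:6, cut:5, break:4, had:4, cat:3, his:3, wide:3, as:3, lamp:3, here:3, wash:3, coat:2, loud:2, eye:2, sleep:2, over:2, tiny:1, spoon:1, queen:1, hand:1, … (4 more, each freq 1)
Hapax count = 8; token count = 58.
Ratio = 8 / 58 = 0.14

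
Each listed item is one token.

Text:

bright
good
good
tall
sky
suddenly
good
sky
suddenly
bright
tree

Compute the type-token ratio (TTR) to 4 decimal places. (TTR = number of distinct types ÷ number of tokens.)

0.5455

N = 11 tokens, V = 6 types.
TTR = V / N = 6 / 11 = 0.5455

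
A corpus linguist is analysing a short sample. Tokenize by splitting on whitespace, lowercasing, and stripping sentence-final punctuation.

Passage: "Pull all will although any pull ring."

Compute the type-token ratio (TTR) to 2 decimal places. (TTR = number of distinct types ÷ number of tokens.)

0.86

N = 7 tokens, V = 6 types.
TTR = V / N = 6 / 7 = 0.86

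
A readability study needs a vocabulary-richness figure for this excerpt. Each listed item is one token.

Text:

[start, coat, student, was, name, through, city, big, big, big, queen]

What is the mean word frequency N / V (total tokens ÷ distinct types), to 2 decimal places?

1.22

N = 11 tokens, V = 9 types.
Mean frequency = N / V = 11 / 9 = 1.22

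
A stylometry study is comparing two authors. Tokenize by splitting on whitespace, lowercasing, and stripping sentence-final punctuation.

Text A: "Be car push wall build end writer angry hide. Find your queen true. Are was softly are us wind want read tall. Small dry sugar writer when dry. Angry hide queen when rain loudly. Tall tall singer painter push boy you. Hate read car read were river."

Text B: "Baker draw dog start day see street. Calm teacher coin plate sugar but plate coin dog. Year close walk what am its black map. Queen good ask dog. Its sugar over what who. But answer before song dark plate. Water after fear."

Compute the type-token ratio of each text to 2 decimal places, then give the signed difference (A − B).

TTR(A) = 34/47 = 0.72
TTR(B) = 33/42 = 0.79
Difference = 0.72 − 0.79 = -0.07

-0.07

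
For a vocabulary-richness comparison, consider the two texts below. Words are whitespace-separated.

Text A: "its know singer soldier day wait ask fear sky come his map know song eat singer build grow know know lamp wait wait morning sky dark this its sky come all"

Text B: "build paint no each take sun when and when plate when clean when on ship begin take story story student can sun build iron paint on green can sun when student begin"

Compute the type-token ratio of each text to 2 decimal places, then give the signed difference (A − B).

TTR(A) = 21/31 = 0.68
TTR(B) = 18/32 = 0.56
Difference = 0.68 − 0.56 = 0.12

0.12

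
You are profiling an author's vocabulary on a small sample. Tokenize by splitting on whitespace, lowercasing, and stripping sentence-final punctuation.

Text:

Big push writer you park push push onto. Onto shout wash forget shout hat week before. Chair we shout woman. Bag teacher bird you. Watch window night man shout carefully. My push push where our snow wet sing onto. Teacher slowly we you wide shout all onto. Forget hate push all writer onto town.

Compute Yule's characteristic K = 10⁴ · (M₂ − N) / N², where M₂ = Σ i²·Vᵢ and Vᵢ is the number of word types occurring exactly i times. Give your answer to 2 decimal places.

Frequencies: push:6, onto:5, shout:5, you:3, writer:2, forget:2, we:2, teacher:2, all:2, big:1, park:1, wash:1, hat:1, week:1, before:1, chair:1, woman:1, bag:1, bird:1, watch:1, … (14 more, each freq 1)
N = 54. Frequency spectrum: V_1=25, V_2=5, V_3=1, V_5=2, V_6=1
M₂ = 1²·25 + 2²·5 + 3²·1 + 5²·2 + 6²·1 = 140
K = 10000 × (140 − 54) / 54² = 294.92

294.92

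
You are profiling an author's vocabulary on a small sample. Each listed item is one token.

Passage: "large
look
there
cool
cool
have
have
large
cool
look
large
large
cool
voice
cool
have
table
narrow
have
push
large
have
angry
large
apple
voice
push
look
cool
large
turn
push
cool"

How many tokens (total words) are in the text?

33

Tokens: large, look, there, cool, cool, have, have, large, cool, look, large, large, cool, voice, cool, have, table, narrow, have, push, large, have, angry, large, apple, voice, push, look, cool, large, turn, push, cool
N = 33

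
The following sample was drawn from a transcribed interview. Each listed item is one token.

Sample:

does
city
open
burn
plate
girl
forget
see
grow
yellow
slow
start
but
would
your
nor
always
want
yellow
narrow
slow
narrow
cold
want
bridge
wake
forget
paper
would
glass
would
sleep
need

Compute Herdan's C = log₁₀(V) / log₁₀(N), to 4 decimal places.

N = 33, V = 26.
log₁₀(V) = 1.414973, log₁₀(N) = 1.518514
C = 1.414973 / 1.518514 = 0.9318

0.9318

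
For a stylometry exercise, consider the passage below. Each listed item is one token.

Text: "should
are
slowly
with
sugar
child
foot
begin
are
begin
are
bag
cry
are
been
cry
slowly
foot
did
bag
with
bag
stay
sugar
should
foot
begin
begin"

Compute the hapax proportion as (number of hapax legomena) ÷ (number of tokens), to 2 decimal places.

0.14

Frequencies: are:4, begin:4, foot:3, bag:3, should:2, slowly:2, with:2, sugar:2, cry:2, child:1, been:1, did:1, stay:1
Hapax count = 4; token count = 28.
Ratio = 4 / 28 = 0.14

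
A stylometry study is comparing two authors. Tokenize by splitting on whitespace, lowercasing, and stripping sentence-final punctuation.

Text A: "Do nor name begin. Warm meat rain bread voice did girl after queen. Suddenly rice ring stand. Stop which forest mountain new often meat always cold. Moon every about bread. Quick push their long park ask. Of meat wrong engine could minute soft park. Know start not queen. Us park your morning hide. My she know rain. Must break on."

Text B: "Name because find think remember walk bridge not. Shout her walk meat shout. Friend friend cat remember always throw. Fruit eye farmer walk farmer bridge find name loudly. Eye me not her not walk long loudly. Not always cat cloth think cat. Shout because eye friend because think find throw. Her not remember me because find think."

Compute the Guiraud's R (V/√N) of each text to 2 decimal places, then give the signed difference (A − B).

A: V=52, N=60, R=6.71
B: V=22, N=57, R=2.91
Difference = 6.71 − 2.91 = 3.80

3.80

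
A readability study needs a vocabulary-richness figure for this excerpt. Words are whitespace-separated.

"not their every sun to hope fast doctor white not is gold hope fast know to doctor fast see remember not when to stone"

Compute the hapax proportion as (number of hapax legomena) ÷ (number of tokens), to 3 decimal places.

0.458

Frequencies: not:3, to:3, fast:3, hope:2, doctor:2, their:1, every:1, sun:1, white:1, is:1, gold:1, know:1, see:1, remember:1, when:1, stone:1
Hapax count = 11; token count = 24.
Ratio = 11 / 24 = 0.458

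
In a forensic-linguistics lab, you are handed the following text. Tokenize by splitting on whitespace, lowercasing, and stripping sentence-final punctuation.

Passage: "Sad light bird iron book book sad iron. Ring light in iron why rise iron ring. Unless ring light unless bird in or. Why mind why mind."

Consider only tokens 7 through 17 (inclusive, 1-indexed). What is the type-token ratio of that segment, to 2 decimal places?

Segment tokens 7–17: sad, iron, ring, light, in, iron, why, rise, iron, ring, unless
Segment N = 11, segment V = 8.
TTR = 8 / 11 = 0.73

0.73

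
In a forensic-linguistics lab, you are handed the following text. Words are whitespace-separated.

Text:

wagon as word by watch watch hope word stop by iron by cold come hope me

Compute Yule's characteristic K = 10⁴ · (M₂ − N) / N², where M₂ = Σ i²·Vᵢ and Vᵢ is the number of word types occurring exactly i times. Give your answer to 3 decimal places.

468.750

Frequencies: by:3, word:2, watch:2, hope:2, wagon:1, as:1, stop:1, iron:1, cold:1, come:1, me:1
N = 16. Frequency spectrum: V_1=7, V_2=3, V_3=1
M₂ = 1²·7 + 2²·3 + 3²·1 = 28
K = 10000 × (28 − 16) / 16² = 468.750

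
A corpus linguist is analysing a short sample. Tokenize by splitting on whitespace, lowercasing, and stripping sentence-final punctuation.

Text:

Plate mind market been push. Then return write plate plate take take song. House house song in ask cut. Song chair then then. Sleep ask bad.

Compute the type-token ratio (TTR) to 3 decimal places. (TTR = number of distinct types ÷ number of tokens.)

0.654

N = 26 tokens, V = 17 types.
TTR = V / N = 17 / 26 = 0.654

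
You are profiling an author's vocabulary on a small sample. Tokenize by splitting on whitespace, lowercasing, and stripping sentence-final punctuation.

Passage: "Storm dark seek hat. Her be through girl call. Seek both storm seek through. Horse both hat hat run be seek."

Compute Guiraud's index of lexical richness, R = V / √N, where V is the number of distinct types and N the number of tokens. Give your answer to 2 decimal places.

N = 21, V = 12.
√N = 4.582576
R = 12 / 4.582576 = 2.62

2.62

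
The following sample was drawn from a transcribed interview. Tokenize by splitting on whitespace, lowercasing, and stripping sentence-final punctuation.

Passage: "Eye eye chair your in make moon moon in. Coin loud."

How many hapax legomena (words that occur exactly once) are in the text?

Frequencies: eye:2, in:2, moon:2, chair:1, your:1, make:1, coin:1, loud:1
Hapax (freq=1): chair, coin, loud, make, your

5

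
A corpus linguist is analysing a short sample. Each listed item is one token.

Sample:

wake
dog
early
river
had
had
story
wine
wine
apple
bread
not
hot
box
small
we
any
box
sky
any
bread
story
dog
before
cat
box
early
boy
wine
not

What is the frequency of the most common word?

Frequencies: wine:3, box:3, dog:2, early:2, had:2, story:2, bread:2, not:2, any:2, wake:1, river:1, apple:1, hot:1, small:1, we:1, sky:1, before:1, cat:1, boy:1
Most common: 'wine' with frequency 3.

3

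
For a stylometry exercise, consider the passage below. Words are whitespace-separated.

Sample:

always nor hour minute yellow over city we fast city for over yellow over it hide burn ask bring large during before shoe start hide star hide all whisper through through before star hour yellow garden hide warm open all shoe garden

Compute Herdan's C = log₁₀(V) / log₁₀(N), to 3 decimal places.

N = 42, V = 27.
log₁₀(V) = 1.431364, log₁₀(N) = 1.623249
C = 1.431364 / 1.623249 = 0.882

0.882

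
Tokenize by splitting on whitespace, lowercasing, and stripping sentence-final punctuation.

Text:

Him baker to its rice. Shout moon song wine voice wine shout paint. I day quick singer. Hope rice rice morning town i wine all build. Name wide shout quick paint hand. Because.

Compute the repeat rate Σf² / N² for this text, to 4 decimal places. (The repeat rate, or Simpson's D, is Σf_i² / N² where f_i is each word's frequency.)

0.0523

Frequencies: rice:3, shout:3, wine:3, paint:2, i:2, quick:2, him:1, baker:1, to:1, its:1, moon:1, song:1, voice:1, day:1, singer:1, hope:1, morning:1, town:1, all:1, build:1, … (4 more, each freq 1)
Σf² = 57; N² = 1089
Repeat rate = 57 / 1089 = 0.0523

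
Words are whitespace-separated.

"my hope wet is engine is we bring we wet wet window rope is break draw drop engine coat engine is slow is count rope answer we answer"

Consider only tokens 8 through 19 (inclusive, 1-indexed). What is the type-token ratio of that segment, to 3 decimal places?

Segment tokens 8–19: bring, we, wet, wet, window, rope, is, break, draw, drop, engine, coat
Segment N = 12, segment V = 11.
TTR = 11 / 12 = 0.917

0.917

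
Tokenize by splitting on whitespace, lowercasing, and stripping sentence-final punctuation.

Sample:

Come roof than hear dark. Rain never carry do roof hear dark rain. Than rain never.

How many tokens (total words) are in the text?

16

Tokens: come, roof, than, hear, dark, rain, never, carry, do, roof, hear, dark, rain, than, rain, never
N = 16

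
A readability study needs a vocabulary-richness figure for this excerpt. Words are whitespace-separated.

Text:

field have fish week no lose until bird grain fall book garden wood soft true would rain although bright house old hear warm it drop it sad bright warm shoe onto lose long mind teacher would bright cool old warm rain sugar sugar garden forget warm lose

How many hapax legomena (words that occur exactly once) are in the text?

Frequencies: warm:4, lose:3, bright:3, garden:2, would:2, rain:2, old:2, it:2, sugar:2, field:1, have:1, fish:1, week:1, no:1, until:1, bird:1, grain:1, fall:1, book:1, wood:1, … (14 more, each freq 1)
Hapax (freq=1): although, bird, book, cool, drop, fall, field, fish, forget, grain, have, hear, house, long, mind, no, onto, sad, shoe, soft, teacher, true, until, week, wood

25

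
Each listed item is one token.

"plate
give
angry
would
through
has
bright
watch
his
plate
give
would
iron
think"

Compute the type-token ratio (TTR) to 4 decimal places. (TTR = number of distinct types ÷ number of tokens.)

0.7857

N = 14 tokens, V = 11 types.
TTR = V / N = 11 / 14 = 0.7857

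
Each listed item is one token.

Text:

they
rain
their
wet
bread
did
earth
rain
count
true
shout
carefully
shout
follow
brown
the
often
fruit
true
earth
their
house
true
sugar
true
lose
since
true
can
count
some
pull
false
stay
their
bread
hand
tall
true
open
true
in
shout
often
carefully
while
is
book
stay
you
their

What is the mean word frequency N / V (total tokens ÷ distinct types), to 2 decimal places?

1.55

N = 51 tokens, V = 33 types.
Mean frequency = N / V = 51 / 33 = 1.55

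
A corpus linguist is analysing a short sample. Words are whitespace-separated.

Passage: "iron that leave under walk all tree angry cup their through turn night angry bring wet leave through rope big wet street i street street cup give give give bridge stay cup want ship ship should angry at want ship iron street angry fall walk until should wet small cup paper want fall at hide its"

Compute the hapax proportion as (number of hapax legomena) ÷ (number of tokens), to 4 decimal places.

0.3214

Frequencies: angry:4, cup:4, street:4, wet:3, give:3, want:3, ship:3, iron:2, leave:2, walk:2, through:2, should:2, at:2, fall:2, that:1, under:1, all:1, tree:1, their:1, turn:1, … (12 more, each freq 1)
Hapax count = 18; token count = 56.
Ratio = 18 / 56 = 0.3214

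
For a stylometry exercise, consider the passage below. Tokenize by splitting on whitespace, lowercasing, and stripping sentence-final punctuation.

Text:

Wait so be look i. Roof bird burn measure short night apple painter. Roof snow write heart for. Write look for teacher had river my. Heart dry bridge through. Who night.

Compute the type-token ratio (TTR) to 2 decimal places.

0.81

N = 31 tokens, V = 25 types.
TTR = V / N = 25 / 31 = 0.81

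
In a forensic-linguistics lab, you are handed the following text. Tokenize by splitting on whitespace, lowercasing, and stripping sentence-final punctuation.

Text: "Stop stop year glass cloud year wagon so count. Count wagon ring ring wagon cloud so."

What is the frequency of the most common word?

Frequencies: wagon:3, stop:2, year:2, cloud:2, so:2, count:2, ring:2, glass:1
Most common: 'wagon' with frequency 3.

3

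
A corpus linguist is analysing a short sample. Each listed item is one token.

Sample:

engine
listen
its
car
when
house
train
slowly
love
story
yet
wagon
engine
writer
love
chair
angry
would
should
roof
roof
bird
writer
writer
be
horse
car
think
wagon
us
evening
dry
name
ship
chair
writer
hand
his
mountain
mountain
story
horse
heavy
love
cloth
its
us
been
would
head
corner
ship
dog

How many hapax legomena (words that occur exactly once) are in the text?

22

Frequencies: writer:4, love:3, engine:2, its:2, car:2, story:2, wagon:2, chair:2, would:2, roof:2, horse:2, us:2, ship:2, mountain:2, listen:1, when:1, house:1, train:1, slowly:1, yet:1, … (16 more, each freq 1)
Hapax (freq=1): angry, be, been, bird, cloth, corner, dog, dry, evening, hand, head, heavy, his, house, listen, name, should, slowly, think, train, when, yet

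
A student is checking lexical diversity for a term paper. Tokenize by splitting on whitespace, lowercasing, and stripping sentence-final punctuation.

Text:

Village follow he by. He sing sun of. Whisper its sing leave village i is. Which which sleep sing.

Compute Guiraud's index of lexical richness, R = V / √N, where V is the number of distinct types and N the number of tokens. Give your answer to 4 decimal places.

N = 19, V = 14.
√N = 4.358899
R = 14 / 4.358899 = 3.2118

3.2118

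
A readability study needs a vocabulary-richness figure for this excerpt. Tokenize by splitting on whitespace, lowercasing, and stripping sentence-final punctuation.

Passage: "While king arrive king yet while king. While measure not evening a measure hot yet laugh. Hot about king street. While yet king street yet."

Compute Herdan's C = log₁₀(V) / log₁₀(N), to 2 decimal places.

0.77

N = 25, V = 12.
log₁₀(V) = 1.079181, log₁₀(N) = 1.397940
C = 1.079181 / 1.397940 = 0.77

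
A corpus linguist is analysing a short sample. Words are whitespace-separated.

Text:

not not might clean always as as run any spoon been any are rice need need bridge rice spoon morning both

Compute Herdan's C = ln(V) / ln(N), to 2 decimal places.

N = 21, V = 15.
ln(V) = 2.708050, ln(N) = 3.044522
C = 2.708050 / 3.044522 = 0.89

0.89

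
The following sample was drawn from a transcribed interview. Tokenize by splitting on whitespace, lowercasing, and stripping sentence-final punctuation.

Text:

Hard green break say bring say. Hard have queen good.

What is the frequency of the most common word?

Frequencies: hard:2, say:2, green:1, break:1, bring:1, have:1, queen:1, good:1
Most common: 'hard' with frequency 2.

2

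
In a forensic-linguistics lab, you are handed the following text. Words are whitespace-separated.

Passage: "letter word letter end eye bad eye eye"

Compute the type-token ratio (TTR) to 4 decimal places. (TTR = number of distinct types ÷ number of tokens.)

0.6250

N = 8 tokens, V = 5 types.
TTR = V / N = 5 / 8 = 0.6250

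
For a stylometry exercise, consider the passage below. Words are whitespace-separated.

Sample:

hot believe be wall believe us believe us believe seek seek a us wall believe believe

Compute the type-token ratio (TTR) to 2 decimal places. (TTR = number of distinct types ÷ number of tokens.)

N = 16 tokens, V = 7 types.
TTR = V / N = 7 / 16 = 0.44

0.44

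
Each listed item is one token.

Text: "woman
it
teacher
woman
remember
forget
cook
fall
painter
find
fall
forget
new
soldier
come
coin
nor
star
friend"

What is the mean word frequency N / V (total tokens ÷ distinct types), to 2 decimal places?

1.19

N = 19 tokens, V = 16 types.
Mean frequency = N / V = 19 / 16 = 1.19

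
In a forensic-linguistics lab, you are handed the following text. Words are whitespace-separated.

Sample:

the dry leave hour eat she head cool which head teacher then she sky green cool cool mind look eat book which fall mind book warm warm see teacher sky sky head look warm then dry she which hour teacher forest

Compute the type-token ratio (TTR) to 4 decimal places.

0.4878

N = 41 tokens, V = 20 types.
TTR = V / N = 20 / 41 = 0.4878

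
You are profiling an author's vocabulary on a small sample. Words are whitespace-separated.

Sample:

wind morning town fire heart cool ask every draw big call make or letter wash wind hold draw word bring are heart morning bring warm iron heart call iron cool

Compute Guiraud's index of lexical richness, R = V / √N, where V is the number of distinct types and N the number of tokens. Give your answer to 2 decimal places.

3.83

N = 30, V = 21.
√N = 5.477226
R = 21 / 5.477226 = 3.83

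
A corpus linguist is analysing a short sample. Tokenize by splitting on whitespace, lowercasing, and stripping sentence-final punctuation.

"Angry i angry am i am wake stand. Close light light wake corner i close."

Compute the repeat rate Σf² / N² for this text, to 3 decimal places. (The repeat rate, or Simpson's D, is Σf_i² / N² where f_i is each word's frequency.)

Frequencies: i:3, angry:2, am:2, wake:2, close:2, light:2, stand:1, corner:1
Σf² = 31; N² = 225
Repeat rate = 31 / 225 = 0.138

0.138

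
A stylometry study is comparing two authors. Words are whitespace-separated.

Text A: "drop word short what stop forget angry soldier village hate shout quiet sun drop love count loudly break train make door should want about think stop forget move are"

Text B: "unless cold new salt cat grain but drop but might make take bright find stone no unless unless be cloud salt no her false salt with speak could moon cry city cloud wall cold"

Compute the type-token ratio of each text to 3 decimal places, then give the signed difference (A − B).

0.132

TTR(A) = 26/29 = 0.897
TTR(B) = 26/34 = 0.765
Difference = 0.897 − 0.765 = 0.132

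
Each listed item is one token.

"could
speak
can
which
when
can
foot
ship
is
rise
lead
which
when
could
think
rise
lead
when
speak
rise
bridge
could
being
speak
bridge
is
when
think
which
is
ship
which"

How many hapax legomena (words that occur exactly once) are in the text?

Frequencies: which:4, when:4, could:3, speak:3, is:3, rise:3, can:2, ship:2, lead:2, think:2, bridge:2, foot:1, being:1
Hapax (freq=1): being, foot

2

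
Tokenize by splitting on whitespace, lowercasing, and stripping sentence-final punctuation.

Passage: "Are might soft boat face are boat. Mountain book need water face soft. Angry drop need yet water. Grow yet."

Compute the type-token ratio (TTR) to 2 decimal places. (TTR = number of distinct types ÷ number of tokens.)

N = 20 tokens, V = 13 types.
TTR = V / N = 13 / 20 = 0.65

0.65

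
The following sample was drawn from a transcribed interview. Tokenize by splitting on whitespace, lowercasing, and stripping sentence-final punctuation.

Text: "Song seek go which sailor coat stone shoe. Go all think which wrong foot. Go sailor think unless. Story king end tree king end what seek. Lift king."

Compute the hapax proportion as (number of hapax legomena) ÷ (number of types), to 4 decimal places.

Frequencies: go:3, king:3, seek:2, which:2, sailor:2, think:2, end:2, song:1, coat:1, stone:1, shoe:1, all:1, wrong:1, foot:1, unless:1, story:1, tree:1, what:1, lift:1
Hapax count = 12; type count = 19.
Ratio = 12 / 19 = 0.6316

0.6316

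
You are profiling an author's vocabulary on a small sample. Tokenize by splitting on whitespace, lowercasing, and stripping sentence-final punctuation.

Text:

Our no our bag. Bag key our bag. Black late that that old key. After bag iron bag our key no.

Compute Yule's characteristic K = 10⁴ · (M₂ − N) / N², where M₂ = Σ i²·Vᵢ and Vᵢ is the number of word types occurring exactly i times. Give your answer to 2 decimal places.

952.38

Frequencies: bag:5, our:4, key:3, no:2, that:2, black:1, late:1, old:1, after:1, iron:1
N = 21. Frequency spectrum: V_1=5, V_2=2, V_3=1, V_4=1, V_5=1
M₂ = 1²·5 + 2²·2 + 3²·1 + 4²·1 + 5²·1 = 63
K = 10000 × (63 − 21) / 21² = 952.38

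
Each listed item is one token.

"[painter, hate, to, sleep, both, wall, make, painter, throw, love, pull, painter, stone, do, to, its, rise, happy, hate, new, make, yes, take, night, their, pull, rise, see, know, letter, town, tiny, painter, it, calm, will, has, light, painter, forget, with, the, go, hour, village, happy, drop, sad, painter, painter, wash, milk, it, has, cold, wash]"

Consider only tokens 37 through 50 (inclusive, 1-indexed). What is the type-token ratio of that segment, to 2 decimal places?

Segment tokens 37–50: has, light, painter, forget, with, the, go, hour, village, happy, drop, sad, painter, painter
Segment N = 14, segment V = 12.
TTR = 12 / 14 = 0.86

0.86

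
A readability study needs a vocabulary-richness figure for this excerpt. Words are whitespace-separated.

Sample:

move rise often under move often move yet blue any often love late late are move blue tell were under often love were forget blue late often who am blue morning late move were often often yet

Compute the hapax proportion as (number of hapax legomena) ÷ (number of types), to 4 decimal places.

Frequencies: often:7, move:5, blue:4, late:4, were:3, under:2, yet:2, love:2, rise:1, any:1, are:1, tell:1, forget:1, who:1, am:1, morning:1
Hapax count = 8; type count = 16.
Ratio = 8 / 16 = 0.5000

0.5000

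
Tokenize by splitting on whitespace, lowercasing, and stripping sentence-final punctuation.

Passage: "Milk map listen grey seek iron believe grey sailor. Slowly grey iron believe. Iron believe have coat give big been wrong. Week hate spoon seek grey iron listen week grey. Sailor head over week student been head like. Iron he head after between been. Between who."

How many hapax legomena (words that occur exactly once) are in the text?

16

Frequencies: grey:5, iron:5, believe:3, been:3, week:3, head:3, listen:2, seek:2, sailor:2, between:2, milk:1, map:1, slowly:1, have:1, coat:1, give:1, big:1, wrong:1, hate:1, spoon:1, … (6 more, each freq 1)
Hapax (freq=1): after, big, coat, give, hate, have, he, like, map, milk, over, slowly, spoon, student, who, wrong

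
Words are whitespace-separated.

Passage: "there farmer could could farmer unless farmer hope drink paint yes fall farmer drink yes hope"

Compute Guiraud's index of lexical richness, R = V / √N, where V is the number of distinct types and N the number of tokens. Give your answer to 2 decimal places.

2.25

N = 16, V = 9.
√N = 4.000000
R = 9 / 4.000000 = 2.25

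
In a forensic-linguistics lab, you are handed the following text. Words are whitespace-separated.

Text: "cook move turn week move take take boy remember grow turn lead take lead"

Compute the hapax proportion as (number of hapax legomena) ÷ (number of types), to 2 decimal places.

0.56

Frequencies: take:3, move:2, turn:2, lead:2, cook:1, week:1, boy:1, remember:1, grow:1
Hapax count = 5; type count = 9.
Ratio = 5 / 9 = 0.56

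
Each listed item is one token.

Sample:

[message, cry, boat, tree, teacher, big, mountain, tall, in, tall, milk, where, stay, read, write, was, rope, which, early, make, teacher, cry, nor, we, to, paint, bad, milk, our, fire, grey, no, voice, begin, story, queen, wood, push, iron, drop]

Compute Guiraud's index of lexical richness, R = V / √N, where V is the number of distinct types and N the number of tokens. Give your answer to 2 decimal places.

5.69

N = 40, V = 36.
√N = 6.324555
R = 36 / 6.324555 = 5.69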